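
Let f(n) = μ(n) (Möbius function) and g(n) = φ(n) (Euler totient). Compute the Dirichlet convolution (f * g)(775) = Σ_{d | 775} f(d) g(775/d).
(μ * φ)(775) = 464

Divisors of 775: [1, 5, 25, 31, 155, 775]. For each d | 775:
  d = 1: μ(1) · φ(775/1) = 1 · 600 = 600
  d = 5: μ(5) · φ(775/5) = -1 · 120 = -120
  d = 25: μ(25) · φ(775/25) = 0 · 30 = 0
  d = 31: μ(31) · φ(775/31) = -1 · 20 = -20
  d = 155: μ(155) · φ(775/155) = 1 · 4 = 4
  d = 775: μ(775) · φ(775/775) = 0 · 1 = 0
Summing: (μ * φ)(775) = 600 + -120 + 0 + -20 + 4 + 0 = 464.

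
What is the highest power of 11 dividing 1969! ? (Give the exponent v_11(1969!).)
v_11(1969!) = 196

Legendre's formula: v_p(n!) = Σ_{k ≥ 1} ⌊n / p^k⌋. For p = 11, n = 1969, the terms are:
  ⌊1969/11^1⌋ = ⌊1969/11⌋ = 179
  ⌊1969/11^2⌋ = ⌊1969/121⌋ = 16
  ⌊1969/11^3⌋ = ⌊1969/1331⌋ = 1
(the next term ⌊1969/11^4⌋ = 0, terminating the sum). Summing: v_11(1969!) = 179 + 16 + 1 = 196.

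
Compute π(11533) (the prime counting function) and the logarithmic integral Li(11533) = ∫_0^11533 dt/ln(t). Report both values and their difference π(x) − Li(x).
π(11533) = 1390;  Li(11533) ≈ 1411.27;  π(x) − Li(x) ≈ -21.27.

Direct count of primes ≤ 11533 gives π(11533) = 1390. Numerical evaluation of the logarithmic integral gives Li(11533) ≈ 1411.27. The difference π(x) − Li(x) ≈ -21.27 is typically negative for small/moderate x (Li(x) overestimates), though Littlewood's theorem shows this sign changes infinitely often.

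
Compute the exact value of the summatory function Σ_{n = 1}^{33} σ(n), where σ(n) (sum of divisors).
Σ_{n ≤ 33} σ(n) = 905

Compute σ(n) for each 1 ≤ n ≤ 33: σ(1) = 1, σ(2) = 3, σ(3) = 4, σ(4) = 7, σ(5) = 6, σ(6) = 12, σ(7) = 8, σ(8) = 15, σ(9) = 13, σ(10) = 18, σ(11) = 12, σ(12) = 28, σ(13) = 14, σ(14) = 24, σ(15) = 24, σ(16) = 31, σ(17) = 18, σ(18) = 39, σ(19) = 20, σ(20) = 42, σ(21) = 32, σ(22) = 36, σ(23) = 24, σ(24) = 60, σ(25) = 31, σ(26) = 42, σ(27) = 40, σ(28) = 56, σ(29) = 30, σ(30) = 72, σ(31) = 32, σ(32) = 63, σ(33) = 48. Summing all 33 values: 905. (Average order: Σ_{n ≤ x} σ(n) ~ (π²/12) x². For x = 33, (π²/12)·33² ≈ 895.67.)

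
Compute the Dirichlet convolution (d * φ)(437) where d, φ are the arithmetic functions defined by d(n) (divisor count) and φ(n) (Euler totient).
(d * φ)(437) = 480

Divisors of 437: [1, 19, 23, 437]. For each d | 437:
  d = 1: d(1) · φ(437/1) = 1 · 396 = 396
  d = 19: d(19) · φ(437/19) = 2 · 22 = 44
  d = 23: d(23) · φ(437/23) = 2 · 18 = 36
  d = 437: d(437) · φ(437/437) = 4 · 1 = 4
Summing: (d * φ)(437) = 396 + 44 + 36 + 4 = 480.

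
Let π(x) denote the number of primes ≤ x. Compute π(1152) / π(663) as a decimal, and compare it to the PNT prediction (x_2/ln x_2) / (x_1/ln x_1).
π(1152)/π(663) = 190/121 ≈ 1.5702;  PNT prediction ≈ 1.6014.

π(663) = 121 and π(1152) = 190, so π(1152)/π(663) ≈ 1.5702. The PNT-predicted ratio is (1152/ln(1152)) / (663/ln(663)) ≈ 1.6014. The two agree to within a few percent, as expected.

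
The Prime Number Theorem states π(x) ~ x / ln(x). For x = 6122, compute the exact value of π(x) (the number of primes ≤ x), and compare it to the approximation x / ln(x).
π(6122) = 798;  x/ln(x) ≈ 702.09;  relative error ≈ 12.02%.

Directly count primes up to 6122: π(6122) = 798. The PNT approximation gives 6122/ln(6122) ≈ 6122/8.71964 ≈ 702.09. Relative error (π(x) − x/ln(x)) / π(x) ≈ 12.02%; the approximation is known to undercount slightly (Li(x) is a better estimate).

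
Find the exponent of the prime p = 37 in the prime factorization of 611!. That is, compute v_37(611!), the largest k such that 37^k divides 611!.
v_37(611!) = 16

Legendre's formula: v_p(n!) = Σ_{k ≥ 1} ⌊n / p^k⌋. For p = 37, n = 611, the terms are:
  ⌊611/37^1⌋ = ⌊611/37⌋ = 16
(the next term ⌊611/37^2⌋ = 0, terminating the sum). Summing: v_37(611!) = 16 = 16.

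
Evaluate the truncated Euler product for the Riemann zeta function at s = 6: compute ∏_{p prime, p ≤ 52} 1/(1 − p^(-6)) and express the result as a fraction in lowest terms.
∏ = 739922824862544451640166694180680765476614483998462834502498139791315/727309058868145310276350820375862045292293308126790710400267935809536

The primes p ≤ 52 are [2, 3, 5, 7, 11, 13, 17, 19, 23, 29, 31, 37, 41, 43, 47]. For each prime, (1 − 1/p^6)^(-1) = p^6 / (p^6 − 1). The product is (1 − 1/2^6)^(-1), (1 − 1/3^6)^(-1), (1 − 1/5^6)^(-1), (1 − 1/7^6)^(-1), (1 − 1/11^6)^(-1), (1 − 1/13^6)^(-1), (1 − 1/17^6)^(-1), (1 − 1/19^6)^(-1), (1 − 1/23^6)^(-1), (1 − 1/29^6)^(-1), (1 − 1/31^6)^(-1), (1 − 1/37^6)^(-1), (1 − 1/41^6)^(-1), (1 − 1/43^6)^(-1), (1 − 1/47^6)^(-1) = ∏ p^6 / (p^6 − 1) = 739922824862544451640166694180680765476614483998462834502498139791315/727309058868145310276350820375862045292293308126790710400267935809536.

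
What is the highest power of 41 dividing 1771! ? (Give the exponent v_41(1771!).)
v_41(1771!) = 44

Legendre's formula: v_p(n!) = Σ_{k ≥ 1} ⌊n / p^k⌋. For p = 41, n = 1771, the terms are:
  ⌊1771/41^1⌋ = ⌊1771/41⌋ = 43
  ⌊1771/41^2⌋ = ⌊1771/1681⌋ = 1
(the next term ⌊1771/41^3⌋ = 0, terminating the sum). Summing: v_41(1771!) = 43 + 1 = 44.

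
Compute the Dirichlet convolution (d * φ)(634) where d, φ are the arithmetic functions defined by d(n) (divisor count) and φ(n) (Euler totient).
(d * φ)(634) = 954

Divisors of 634: [1, 2, 317, 634]. For each d | 634:
  d = 1: d(1) · φ(634/1) = 1 · 316 = 316
  d = 2: d(2) · φ(634/2) = 2 · 316 = 632
  d = 317: d(317) · φ(634/317) = 2 · 1 = 2
  d = 634: d(634) · φ(634/634) = 4 · 1 = 4
Summing: (d * φ)(634) = 316 + 632 + 2 + 4 = 954.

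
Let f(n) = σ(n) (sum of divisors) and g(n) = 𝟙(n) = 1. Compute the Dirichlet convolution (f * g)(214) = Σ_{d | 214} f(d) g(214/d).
(σ * 𝟙)(214) = 436

Divisors of 214: [1, 2, 107, 214]. For each d | 214:
  d = 1: σ(1) · 𝟙(214/1) = 1 · 1 = 1
  d = 2: σ(2) · 𝟙(214/2) = 3 · 1 = 3
  d = 107: σ(107) · 𝟙(214/107) = 108 · 1 = 108
  d = 214: σ(214) · 𝟙(214/214) = 324 · 1 = 324
Summing: (σ * 𝟙)(214) = 1 + 3 + 108 + 324 = 436.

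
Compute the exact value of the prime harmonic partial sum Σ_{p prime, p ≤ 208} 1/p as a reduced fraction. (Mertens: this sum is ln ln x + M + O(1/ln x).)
Σ 1/p = 15202313841027497739047080375538859939135227730139536997746371469607707132833646367/7799922041683461553249199106329813876687996789903550945093032474868511536164700810

π(208) = 46, so the primes ≤ 208 are [2, 3, 5, 7, 11, 13, 17, 19, 23, 29, 31, 37, 41, 43, 47, 53, 59, 61, 67, 71, 73, 79, 83, 89, 97, 101, 103, 107, 109, 113, 127, 131, 137, 139, 149, 151, 157, 163, 167, 173, 179, 181, 191, 193, 197, 199]. Summing 1/p over these primes: 15202313841027497739047080375538859939135227730139536997746371469607707132833646367/7799922041683461553249199106329813876687996789903550945093032474868511536164700810 ≈ 1.9490. Mertens estimate ln ln(208) + 0.2615 ≈ 1.9363.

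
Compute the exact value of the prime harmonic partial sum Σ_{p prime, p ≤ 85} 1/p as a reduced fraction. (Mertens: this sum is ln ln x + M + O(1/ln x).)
Σ 1/p = 475714535349241099037539188841003/267064515689275851355624017992790

π(85) = 23, so the primes ≤ 85 are [2, 3, 5, 7, 11, 13, 17, 19, 23, 29, 31, 37, 41, 43, 47, 53, 59, 61, 67, 71, 73, 79, 83]. Summing 1/p over these primes: 475714535349241099037539188841003/267064515689275851355624017992790 ≈ 1.7813. Mertens estimate ln ln(85) + 0.2615 ≈ 1.7527.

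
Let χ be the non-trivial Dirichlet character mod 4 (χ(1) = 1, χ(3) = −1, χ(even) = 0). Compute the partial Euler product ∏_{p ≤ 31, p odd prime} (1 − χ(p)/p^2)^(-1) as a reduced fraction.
∏ = 70163108671177093/76623095660544000

The odd primes p ≤ 31 are [3, 5, 7, 11, 13, 17, 19, 23, 29, 31]. For each, χ(p) = 1 if p ≡ 1 mod 4, χ(p) = −1 if p ≡ 3 mod 4. Taking (1 − χ(p)/p^2)^(-1) = p^2/(p^2 − χ(p)): (1 − (-1)/3^2)^(-1) · (1 − (1)/5^2)^(-1) · (1 − (-1)/7^2)^(-1) · (1 − (-1)/11^2)^(-1) · (1 − (1)/13^2)^(-1) · (1 − (1)/17^2)^(-1) · (1 − (-1)/19^2)^(-1) · (1 − (-1)/23^2)^(-1) · (1 − (1)/29^2)^(-1) · (1 − (-1)/31^2)^(-1) = 70163108671177093/76623095660544000.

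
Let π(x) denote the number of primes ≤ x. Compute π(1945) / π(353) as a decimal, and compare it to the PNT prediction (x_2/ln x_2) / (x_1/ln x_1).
π(1945)/π(353) = 295/71 ≈ 4.1549;  PNT prediction ≈ 4.2683.

π(353) = 71 and π(1945) = 295, so π(1945)/π(353) ≈ 4.1549. The PNT-predicted ratio is (1945/ln(1945)) / (353/ln(353)) ≈ 4.2683. The two agree to within a few percent, as expected.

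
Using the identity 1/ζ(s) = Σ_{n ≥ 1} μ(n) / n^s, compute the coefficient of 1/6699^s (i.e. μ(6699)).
μ(6699) = 1

Factor n = 6699 = 3 · 7 · 11 · 29. μ(n) = 0 if any exponent ≥ 2 (not squarefree); otherwise μ(n) = (−1)^{ω(n)} where ω(n) is the number of distinct prime factors. Applying: μ(6699) = 1.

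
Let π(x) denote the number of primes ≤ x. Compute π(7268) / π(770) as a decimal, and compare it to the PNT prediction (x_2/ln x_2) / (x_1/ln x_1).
π(7268)/π(770) = 928/136 ≈ 6.8235;  PNT prediction ≈ 7.0558.

π(770) = 136 and π(7268) = 928, so π(7268)/π(770) ≈ 6.8235. The PNT-predicted ratio is (7268/ln(7268)) / (770/ln(770)) ≈ 7.0558. The two agree to within a few percent, as expected.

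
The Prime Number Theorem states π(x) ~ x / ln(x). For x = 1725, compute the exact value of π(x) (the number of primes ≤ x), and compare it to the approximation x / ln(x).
π(1725) = 269;  x/ln(x) ≈ 231.45;  relative error ≈ 13.96%.

Directly count primes up to 1725: π(1725) = 269. The PNT approximation gives 1725/ln(1725) ≈ 1725/7.45298 ≈ 231.45. Relative error (π(x) − x/ln(x)) / π(x) ≈ 13.96%; the approximation is known to undercount slightly (Li(x) is a better estimate).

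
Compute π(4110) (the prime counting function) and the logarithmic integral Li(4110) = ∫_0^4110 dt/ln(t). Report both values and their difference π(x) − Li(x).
π(4110) = 565;  Li(4110) ≈ 578.61;  π(x) − Li(x) ≈ -13.61.

Direct count of primes ≤ 4110 gives π(4110) = 565. Numerical evaluation of the logarithmic integral gives Li(4110) ≈ 578.61. The difference π(x) − Li(x) ≈ -13.61 is typically negative for small/moderate x (Li(x) overestimates), though Littlewood's theorem shows this sign changes infinitely often.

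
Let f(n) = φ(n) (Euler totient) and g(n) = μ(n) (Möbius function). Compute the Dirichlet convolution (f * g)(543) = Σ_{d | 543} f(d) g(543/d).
(φ * μ)(543) = 179

Divisors of 543: [1, 3, 181, 543]. For each d | 543:
  d = 1: φ(1) · μ(543/1) = 1 · 1 = 1
  d = 3: φ(3) · μ(543/3) = 2 · -1 = -2
  d = 181: φ(181) · μ(543/181) = 180 · -1 = -180
  d = 543: φ(543) · μ(543/543) = 360 · 1 = 360
Summing: (φ * μ)(543) = 1 + -2 + -180 + 360 = 179.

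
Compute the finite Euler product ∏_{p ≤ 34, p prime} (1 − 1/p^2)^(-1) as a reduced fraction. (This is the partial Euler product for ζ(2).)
∏ = 82920037520482019/50722704772300800

The primes p ≤ 34 are [2, 3, 5, 7, 11, 13, 17, 19, 23, 29, 31]. For each prime, (1 − 1/p^2)^(-1) = p^2 / (p^2 − 1). The product is (1 − 1/2^2)^(-1), (1 − 1/3^2)^(-1), (1 − 1/5^2)^(-1), (1 − 1/7^2)^(-1), (1 − 1/11^2)^(-1), (1 − 1/13^2)^(-1), (1 − 1/17^2)^(-1), (1 − 1/19^2)^(-1), (1 − 1/23^2)^(-1), (1 − 1/29^2)^(-1), (1 − 1/31^2)^(-1) = ∏ p^2 / (p^2 − 1) = 82920037520482019/50722704772300800.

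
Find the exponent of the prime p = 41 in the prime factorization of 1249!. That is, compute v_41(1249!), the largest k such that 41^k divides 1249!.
v_41(1249!) = 30

Legendre's formula: v_p(n!) = Σ_{k ≥ 1} ⌊n / p^k⌋. For p = 41, n = 1249, the terms are:
  ⌊1249/41^1⌋ = ⌊1249/41⌋ = 30
(the next term ⌊1249/41^2⌋ = 0, terminating the sum). Summing: v_41(1249!) = 30 = 30.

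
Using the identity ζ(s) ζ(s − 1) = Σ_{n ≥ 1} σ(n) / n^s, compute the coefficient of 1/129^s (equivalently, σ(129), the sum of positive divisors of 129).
σ(129) = 176

In the product (Σ m^0/m^s)(Σ k / k^s) = Σ (Σ_{d | n} d) / n^s, the coefficient of 1/n^s is σ(n) = Σ_{d | n} d. For n = 129, divisors are [1, 3, 43, 129]; summing: σ(129) = 176.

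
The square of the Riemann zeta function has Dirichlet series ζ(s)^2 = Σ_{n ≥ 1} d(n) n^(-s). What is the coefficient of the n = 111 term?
d(111) = 4

ζ(s)^2 = (Σ 1/m^s)(Σ 1/k^s). The coefficient of 1/n^s in the product is the number of ordered pairs (m, k) with mk = n, which equals d(n). For n = 111, divisors are [1, 3, 37, 111], so d(111) = 4.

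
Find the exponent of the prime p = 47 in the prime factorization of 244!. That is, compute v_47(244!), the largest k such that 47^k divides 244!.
v_47(244!) = 5

Legendre's formula: v_p(n!) = Σ_{k ≥ 1} ⌊n / p^k⌋. For p = 47, n = 244, the terms are:
  ⌊244/47^1⌋ = ⌊244/47⌋ = 5
(the next term ⌊244/47^2⌋ = 0, terminating the sum). Summing: v_47(244!) = 5 = 5.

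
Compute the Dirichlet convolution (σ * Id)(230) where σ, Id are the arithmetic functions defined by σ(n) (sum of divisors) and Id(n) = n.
(σ * Id)(230) = 2585

Divisors of 230: [1, 2, 5, 10, 23, 46, 115, 230]. For each d | 230:
  d = 1: σ(1) · Id(230/1) = 1 · 230 = 230
  d = 2: σ(2) · Id(230/2) = 3 · 115 = 345
  d = 5: σ(5) · Id(230/5) = 6 · 46 = 276
  d = 10: σ(10) · Id(230/10) = 18 · 23 = 414
  d = 23: σ(23) · Id(230/23) = 24 · 10 = 240
  d = 46: σ(46) · Id(230/46) = 72 · 5 = 360
  d = 115: σ(115) · Id(230/115) = 144 · 2 = 288
  d = 230: σ(230) · Id(230/230) = 432 · 1 = 432
Summing: (σ * Id)(230) = 230 + 345 + 276 + 414 + 240 + 360 + 288 + 432 = 2585.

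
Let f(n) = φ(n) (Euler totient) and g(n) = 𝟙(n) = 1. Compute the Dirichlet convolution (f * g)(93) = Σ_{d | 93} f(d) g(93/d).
(φ * 𝟙)(93) = 93

Divisors of 93: [1, 3, 31, 93]. For each d | 93:
  d = 1: φ(1) · 𝟙(93/1) = 1 · 1 = 1
  d = 3: φ(3) · 𝟙(93/3) = 2 · 1 = 2
  d = 31: φ(31) · 𝟙(93/31) = 30 · 1 = 30
  d = 93: φ(93) · 𝟙(93/93) = 60 · 1 = 60
Summing: (φ * 𝟙)(93) = 1 + 2 + 30 + 60 = 93.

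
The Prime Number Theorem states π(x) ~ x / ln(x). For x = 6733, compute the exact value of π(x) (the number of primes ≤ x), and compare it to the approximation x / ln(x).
π(6733) = 868;  x/ln(x) ≈ 763.83;  relative error ≈ 12.00%.

Directly count primes up to 6733: π(6733) = 868. The PNT approximation gives 6733/ln(6733) ≈ 6733/8.81478 ≈ 763.83. Relative error (π(x) − x/ln(x)) / π(x) ≈ 12.00%; the approximation is known to undercount slightly (Li(x) is a better estimate).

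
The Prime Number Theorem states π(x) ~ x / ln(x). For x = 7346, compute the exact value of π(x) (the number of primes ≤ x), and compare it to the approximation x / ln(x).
π(7346) = 935;  x/ln(x) ≈ 825.22;  relative error ≈ 11.74%.

Directly count primes up to 7346: π(7346) = 935. The PNT approximation gives 7346/ln(7346) ≈ 7346/8.90191 ≈ 825.22. Relative error (π(x) − x/ln(x)) / π(x) ≈ 11.74%; the approximation is known to undercount slightly (Li(x) is a better estimate).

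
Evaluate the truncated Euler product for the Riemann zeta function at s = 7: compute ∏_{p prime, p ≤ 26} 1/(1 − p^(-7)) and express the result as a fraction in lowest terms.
∏ = 48232764637425582400715871008195503014129789903328125/47833390398549347808770198286798982719063238904795968

The primes p ≤ 26 are [2, 3, 5, 7, 11, 13, 17, 19, 23]. For each prime, (1 − 1/p^7)^(-1) = p^7 / (p^7 − 1). The product is (1 − 1/2^7)^(-1), (1 − 1/3^7)^(-1), (1 − 1/5^7)^(-1), (1 − 1/7^7)^(-1), (1 − 1/11^7)^(-1), (1 − 1/13^7)^(-1), (1 − 1/17^7)^(-1), (1 − 1/19^7)^(-1), (1 − 1/23^7)^(-1) = ∏ p^7 / (p^7 − 1) = 48232764637425582400715871008195503014129789903328125/47833390398549347808770198286798982719063238904795968.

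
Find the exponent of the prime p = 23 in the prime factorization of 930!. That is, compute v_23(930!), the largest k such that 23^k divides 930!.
v_23(930!) = 41

Legendre's formula: v_p(n!) = Σ_{k ≥ 1} ⌊n / p^k⌋. For p = 23, n = 930, the terms are:
  ⌊930/23^1⌋ = ⌊930/23⌋ = 40
  ⌊930/23^2⌋ = ⌊930/529⌋ = 1
(the next term ⌊930/23^3⌋ = 0, terminating the sum). Summing: v_23(930!) = 40 + 1 = 41.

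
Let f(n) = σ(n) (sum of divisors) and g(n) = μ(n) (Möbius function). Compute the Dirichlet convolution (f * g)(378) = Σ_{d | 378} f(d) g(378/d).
(σ * μ)(378) = 378

Divisors of 378: [1, 2, 3, 6, 7, 9, 14, 18, 21, 27, 42, 54, 63, 126, 189, 378]. For each d | 378:
  d = 1: σ(1) · μ(378/1) = 1 · 0 = 0
  d = 2: σ(2) · μ(378/2) = 3 · 0 = 0
  d = 3: σ(3) · μ(378/3) = 4 · 0 = 0
  d = 6: σ(6) · μ(378/6) = 12 · 0 = 0
  d = 7: σ(7) · μ(378/7) = 8 · 0 = 0
  d = 9: σ(9) · μ(378/9) = 13 · -1 = -13
  d = 14: σ(14) · μ(378/14) = 24 · 0 = 0
  d = 18: σ(18) · μ(378/18) = 39 · 1 = 39
  d = 21: σ(21) · μ(378/21) = 32 · 0 = 0
  d = 27: σ(27) · μ(378/27) = 40 · 1 = 40
  d = 42: σ(42) · μ(378/42) = 96 · 0 = 0
  d = 54: σ(54) · μ(378/54) = 120 · -1 = -120
  d = 63: σ(63) · μ(378/63) = 104 · 1 = 104
  d = 126: σ(126) · μ(378/126) = 312 · -1 = -312
  d = 189: σ(189) · μ(378/189) = 320 · -1 = -320
  d = 378: σ(378) · μ(378/378) = 960 · 1 = 960
Summing: (σ * μ)(378) = 0 + 0 + 0 + 0 + 0 + -13 + 0 + 39 + 0 + 40 + 0 + -120 + 104 + -312 + -320 + 960 = 378.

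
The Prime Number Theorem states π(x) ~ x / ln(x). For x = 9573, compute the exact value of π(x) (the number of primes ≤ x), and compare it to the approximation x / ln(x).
π(9573) = 1183;  x/ln(x) ≈ 1044.32;  relative error ≈ 11.72%.

Directly count primes up to 9573: π(9573) = 1183. The PNT approximation gives 9573/ln(9573) ≈ 9573/9.16670 ≈ 1044.32. Relative error (π(x) − x/ln(x)) / π(x) ≈ 11.72%; the approximation is known to undercount slightly (Li(x) is a better estimate).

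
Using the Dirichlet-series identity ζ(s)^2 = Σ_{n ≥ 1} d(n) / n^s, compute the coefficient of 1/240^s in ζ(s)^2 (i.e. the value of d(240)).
d(240) = 20

ζ(s)^2 = (Σ 1/m^s)(Σ 1/k^s). The coefficient of 1/n^s in the product is the number of ordered pairs (m, k) with mk = n, which equals d(n). For n = 240, divisors are [1, 2, 3, 4, 5, 6, 8, 10, 12, 15, 16, 20, 24, 30, 40, 48, 60, 80, 120, 240], so d(240) = 20.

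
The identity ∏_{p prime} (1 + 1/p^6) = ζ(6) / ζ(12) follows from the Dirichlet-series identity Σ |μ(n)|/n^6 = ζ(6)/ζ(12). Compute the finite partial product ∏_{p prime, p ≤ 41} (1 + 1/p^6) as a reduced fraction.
∏ = 7958626871003917876889084093955382653190108443234150059181332800/7824878040211751626556251123873113951642227867268398620083160521

The primes p ≤ 41 are [2, 3, 5, 7, 11, 13, 17, 19, 23, 29, 31, 37, 41]. For each, (1 + 1/p^6) = (p^6 + 1)/p^6. Multiplying these fractions over p ∈ [2, 3, 5, 7, 11, 13, 17, 19, 23, 29, 31, 37, 41] gives 7958626871003917876889084093955382653190108443234150059181332800/7824878040211751626556251123873113951642227867268398620083160521. (In the limit P → ∞ this tends to ζ(6)/ζ(12).)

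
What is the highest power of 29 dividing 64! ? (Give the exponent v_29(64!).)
v_29(64!) = 2

Legendre's formula: v_p(n!) = Σ_{k ≥ 1} ⌊n / p^k⌋. For p = 29, n = 64, the terms are:
  ⌊64/29^1⌋ = ⌊64/29⌋ = 2
(the next term ⌊64/29^2⌋ = 0, terminating the sum). Summing: v_29(64!) = 2 = 2.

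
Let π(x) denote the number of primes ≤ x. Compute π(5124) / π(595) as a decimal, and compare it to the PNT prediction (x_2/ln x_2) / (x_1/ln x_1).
π(5124)/π(595) = 685/108 ≈ 6.3426;  PNT prediction ≈ 6.4410.

π(595) = 108 and π(5124) = 685, so π(5124)/π(595) ≈ 6.3426. The PNT-predicted ratio is (5124/ln(5124)) / (595/ln(595)) ≈ 6.4410. The two agree to within a few percent, as expected.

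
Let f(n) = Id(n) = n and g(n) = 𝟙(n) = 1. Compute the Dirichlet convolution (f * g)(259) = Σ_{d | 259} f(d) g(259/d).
(Id * 𝟙)(259) = 304

Divisors of 259: [1, 7, 37, 259]. For each d | 259:
  d = 1: Id(1) · 𝟙(259/1) = 1 · 1 = 1
  d = 7: Id(7) · 𝟙(259/7) = 7 · 1 = 7
  d = 37: Id(37) · 𝟙(259/37) = 37 · 1 = 37
  d = 259: Id(259) · 𝟙(259/259) = 259 · 1 = 259
Summing: (Id * 𝟙)(259) = 1 + 7 + 37 + 259 = 304.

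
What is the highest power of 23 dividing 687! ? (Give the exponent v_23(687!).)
v_23(687!) = 30

Legendre's formula: v_p(n!) = Σ_{k ≥ 1} ⌊n / p^k⌋. For p = 23, n = 687, the terms are:
  ⌊687/23^1⌋ = ⌊687/23⌋ = 29
  ⌊687/23^2⌋ = ⌊687/529⌋ = 1
(the next term ⌊687/23^3⌋ = 0, terminating the sum). Summing: v_23(687!) = 29 + 1 = 30.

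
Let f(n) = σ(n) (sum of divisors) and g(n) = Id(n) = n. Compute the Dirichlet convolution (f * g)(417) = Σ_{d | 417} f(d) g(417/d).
(σ * Id)(417) = 1953

Divisors of 417: [1, 3, 139, 417]. For each d | 417:
  d = 1: σ(1) · Id(417/1) = 1 · 417 = 417
  d = 3: σ(3) · Id(417/3) = 4 · 139 = 556
  d = 139: σ(139) · Id(417/139) = 140 · 3 = 420
  d = 417: σ(417) · Id(417/417) = 560 · 1 = 560
Summing: (σ * Id)(417) = 417 + 556 + 420 + 560 = 1953.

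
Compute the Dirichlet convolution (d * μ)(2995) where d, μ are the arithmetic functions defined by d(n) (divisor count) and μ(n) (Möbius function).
(d * μ)(2995) = 1

Divisors of 2995: [1, 5, 599, 2995]. For each d | 2995:
  d = 1: d(1) · μ(2995/1) = 1 · 1 = 1
  d = 5: d(5) · μ(2995/5) = 2 · -1 = -2
  d = 599: d(599) · μ(2995/599) = 2 · -1 = -2
  d = 2995: d(2995) · μ(2995/2995) = 4 · 1 = 4
Summing: (d * μ)(2995) = 1 + -2 + -2 + 4 = 1.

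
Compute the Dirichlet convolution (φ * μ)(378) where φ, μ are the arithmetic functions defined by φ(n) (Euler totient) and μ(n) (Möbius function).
(φ * μ)(378) = 0

Divisors of 378: [1, 2, 3, 6, 7, 9, 14, 18, 21, 27, 42, 54, 63, 126, 189, 378]. For each d | 378:
  d = 1: φ(1) · μ(378/1) = 1 · 0 = 0
  d = 2: φ(2) · μ(378/2) = 1 · 0 = 0
  d = 3: φ(3) · μ(378/3) = 2 · 0 = 0
  d = 6: φ(6) · μ(378/6) = 2 · 0 = 0
  d = 7: φ(7) · μ(378/7) = 6 · 0 = 0
  d = 9: φ(9) · μ(378/9) = 6 · -1 = -6
  d = 14: φ(14) · μ(378/14) = 6 · 0 = 0
  d = 18: φ(18) · μ(378/18) = 6 · 1 = 6
  d = 21: φ(21) · μ(378/21) = 12 · 0 = 0
  d = 27: φ(27) · μ(378/27) = 18 · 1 = 18
  d = 42: φ(42) · μ(378/42) = 12 · 0 = 0
  d = 54: φ(54) · μ(378/54) = 18 · -1 = -18
  d = 63: φ(63) · μ(378/63) = 36 · 1 = 36
  d = 126: φ(126) · μ(378/126) = 36 · -1 = -36
  d = 189: φ(189) · μ(378/189) = 108 · -1 = -108
  d = 378: φ(378) · μ(378/378) = 108 · 1 = 108
Summing: (φ * μ)(378) = 0 + 0 + 0 + 0 + 0 + -6 + 0 + 6 + 0 + 18 + 0 + -18 + 36 + -36 + -108 + 108 = 0.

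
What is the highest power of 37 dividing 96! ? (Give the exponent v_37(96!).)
v_37(96!) = 2

Legendre's formula: v_p(n!) = Σ_{k ≥ 1} ⌊n / p^k⌋. For p = 37, n = 96, the terms are:
  ⌊96/37^1⌋ = ⌊96/37⌋ = 2
(the next term ⌊96/37^2⌋ = 0, terminating the sum). Summing: v_37(96!) = 2 = 2.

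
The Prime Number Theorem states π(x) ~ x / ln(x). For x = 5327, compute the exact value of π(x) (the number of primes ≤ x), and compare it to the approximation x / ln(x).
π(5327) = 705;  x/ln(x) ≈ 620.82;  relative error ≈ 11.94%.

Directly count primes up to 5327: π(5327) = 705. The PNT approximation gives 5327/ln(5327) ≈ 5327/8.58054 ≈ 620.82. Relative error (π(x) − x/ln(x)) / π(x) ≈ 11.94%; the approximation is known to undercount slightly (Li(x) is a better estimate).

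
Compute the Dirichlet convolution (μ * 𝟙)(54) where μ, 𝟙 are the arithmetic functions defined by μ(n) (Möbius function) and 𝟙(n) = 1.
(μ * 𝟙)(54) = 0

Divisors of 54: [1, 2, 3, 6, 9, 18, 27, 54]. For each d | 54:
  d = 1: μ(1) · 𝟙(54/1) = 1 · 1 = 1
  d = 2: μ(2) · 𝟙(54/2) = -1 · 1 = -1
  d = 3: μ(3) · 𝟙(54/3) = -1 · 1 = -1
  d = 6: μ(6) · 𝟙(54/6) = 1 · 1 = 1
  d = 9: μ(9) · 𝟙(54/9) = 0 · 1 = 0
  d = 18: μ(18) · 𝟙(54/18) = 0 · 1 = 0
  d = 27: μ(27) · 𝟙(54/27) = 0 · 1 = 0
  d = 54: μ(54) · 𝟙(54/54) = 0 · 1 = 0
Summing: (μ * 𝟙)(54) = 1 + -1 + -1 + 1 + 0 + 0 + 0 + 0 = 0.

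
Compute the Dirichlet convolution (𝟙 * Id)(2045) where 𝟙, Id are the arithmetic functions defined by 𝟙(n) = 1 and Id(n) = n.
(𝟙 * Id)(2045) = 2460

Divisors of 2045: [1, 5, 409, 2045]. For each d | 2045:
  d = 1: 𝟙(1) · Id(2045/1) = 1 · 2045 = 2045
  d = 5: 𝟙(5) · Id(2045/5) = 1 · 409 = 409
  d = 409: 𝟙(409) · Id(2045/409) = 1 · 5 = 5
  d = 2045: 𝟙(2045) · Id(2045/2045) = 1 · 1 = 1
Summing: (𝟙 * Id)(2045) = 2045 + 409 + 5 + 1 = 2460.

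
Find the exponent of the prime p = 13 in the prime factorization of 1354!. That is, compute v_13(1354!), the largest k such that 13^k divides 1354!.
v_13(1354!) = 112

Legendre's formula: v_p(n!) = Σ_{k ≥ 1} ⌊n / p^k⌋. For p = 13, n = 1354, the terms are:
  ⌊1354/13^1⌋ = ⌊1354/13⌋ = 104
  ⌊1354/13^2⌋ = ⌊1354/169⌋ = 8
(the next term ⌊1354/13^3⌋ = 0, terminating the sum). Summing: v_13(1354!) = 104 + 8 = 112.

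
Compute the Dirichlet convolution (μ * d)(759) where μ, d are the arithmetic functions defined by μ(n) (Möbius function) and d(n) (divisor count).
(μ * d)(759) = 1

Divisors of 759: [1, 3, 11, 23, 33, 69, 253, 759]. For each d | 759:
  d = 1: μ(1) · d(759/1) = 1 · 8 = 8
  d = 3: μ(3) · d(759/3) = -1 · 4 = -4
  d = 11: μ(11) · d(759/11) = -1 · 4 = -4
  d = 23: μ(23) · d(759/23) = -1 · 4 = -4
  d = 33: μ(33) · d(759/33) = 1 · 2 = 2
  d = 69: μ(69) · d(759/69) = 1 · 2 = 2
  d = 253: μ(253) · d(759/253) = 1 · 2 = 2
  d = 759: μ(759) · d(759/759) = -1 · 1 = -1
Summing: (μ * d)(759) = 8 + -4 + -4 + -4 + 2 + 2 + 2 + -1 = 1.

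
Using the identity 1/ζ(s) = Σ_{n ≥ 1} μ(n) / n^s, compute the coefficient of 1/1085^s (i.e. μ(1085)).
μ(1085) = -1

Factor n = 1085 = 5 · 7 · 31. μ(n) = 0 if any exponent ≥ 2 (not squarefree); otherwise μ(n) = (−1)^{ω(n)} where ω(n) is the number of distinct prime factors. Applying: μ(1085) = -1.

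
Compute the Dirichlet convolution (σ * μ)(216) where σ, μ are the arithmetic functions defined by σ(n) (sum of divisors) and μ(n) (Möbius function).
(σ * μ)(216) = 216

Divisors of 216: [1, 2, 3, 4, 6, 8, 9, 12, 18, 24, 27, 36, 54, 72, 108, 216]. For each d | 216:
  d = 1: σ(1) · μ(216/1) = 1 · 0 = 0
  d = 2: σ(2) · μ(216/2) = 3 · 0 = 0
  d = 3: σ(3) · μ(216/3) = 4 · 0 = 0
  d = 4: σ(4) · μ(216/4) = 7 · 0 = 0
  d = 6: σ(6) · μ(216/6) = 12 · 0 = 0
  d = 8: σ(8) · μ(216/8) = 15 · 0 = 0
  d = 9: σ(9) · μ(216/9) = 13 · 0 = 0
  d = 12: σ(12) · μ(216/12) = 28 · 0 = 0
  d = 18: σ(18) · μ(216/18) = 39 · 0 = 0
  d = 24: σ(24) · μ(216/24) = 60 · 0 = 0
  d = 27: σ(27) · μ(216/27) = 40 · 0 = 0
  d = 36: σ(36) · μ(216/36) = 91 · 1 = 91
  d = 54: σ(54) · μ(216/54) = 120 · 0 = 0
  d = 72: σ(72) · μ(216/72) = 195 · -1 = -195
  d = 108: σ(108) · μ(216/108) = 280 · -1 = -280
  d = 216: σ(216) · μ(216/216) = 600 · 1 = 600
Summing: (σ * μ)(216) = 0 + 0 + 0 + 0 + 0 + 0 + 0 + 0 + 0 + 0 + 0 + 91 + 0 + -195 + -280 + 600 = 216.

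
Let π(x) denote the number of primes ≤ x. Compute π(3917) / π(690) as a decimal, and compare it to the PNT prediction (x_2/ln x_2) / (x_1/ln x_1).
π(3917)/π(690) = 542/124 ≈ 4.3710;  PNT prediction ≈ 4.4853.

π(690) = 124 and π(3917) = 542, so π(3917)/π(690) ≈ 4.3710. The PNT-predicted ratio is (3917/ln(3917)) / (690/ln(690)) ≈ 4.4853. The two agree to within a few percent, as expected.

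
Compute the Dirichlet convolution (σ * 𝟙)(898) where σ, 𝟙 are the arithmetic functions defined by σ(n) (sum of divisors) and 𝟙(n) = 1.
(σ * 𝟙)(898) = 1804

Divisors of 898: [1, 2, 449, 898]. For each d | 898:
  d = 1: σ(1) · 𝟙(898/1) = 1 · 1 = 1
  d = 2: σ(2) · 𝟙(898/2) = 3 · 1 = 3
  d = 449: σ(449) · 𝟙(898/449) = 450 · 1 = 450
  d = 898: σ(898) · 𝟙(898/898) = 1350 · 1 = 1350
Summing: (σ * 𝟙)(898) = 1 + 3 + 450 + 1350 = 1804.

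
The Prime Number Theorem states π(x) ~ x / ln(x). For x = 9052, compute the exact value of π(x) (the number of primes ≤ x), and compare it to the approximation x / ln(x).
π(9052) = 1125;  x/ln(x) ≈ 993.55;  relative error ≈ 11.68%.

Directly count primes up to 9052: π(9052) = 1125. The PNT approximation gives 9052/ln(9052) ≈ 9052/9.11074 ≈ 993.55. Relative error (π(x) − x/ln(x)) / π(x) ≈ 11.68%; the approximation is known to undercount slightly (Li(x) is a better estimate).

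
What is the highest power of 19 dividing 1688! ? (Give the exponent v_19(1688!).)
v_19(1688!) = 92

Legendre's formula: v_p(n!) = Σ_{k ≥ 1} ⌊n / p^k⌋. For p = 19, n = 1688, the terms are:
  ⌊1688/19^1⌋ = ⌊1688/19⌋ = 88
  ⌊1688/19^2⌋ = ⌊1688/361⌋ = 4
(the next term ⌊1688/19^3⌋ = 0, terminating the sum). Summing: v_19(1688!) = 88 + 4 = 92.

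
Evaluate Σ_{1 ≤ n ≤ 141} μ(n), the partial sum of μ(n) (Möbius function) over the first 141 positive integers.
Σ_{n ≤ 141} μ(n) = -3

Compute μ(n) for each 1 ≤ n ≤ 141: μ(1) = 1, μ(2) = -1, μ(3) = -1, μ(4) = 0, μ(5) = -1, μ(6) = 1, μ(7) = -1, μ(8) = 0, μ(9) = 0, μ(10) = 1, μ(11) = -1, μ(12) = 0, μ(13) = -1, μ(14) = 1, μ(15) = 1, μ(16) = 0, μ(17) = -1, μ(18) = 0, μ(19) = -1, μ(20) = 0, μ(21) = 1, μ(22) = 1, μ(23) = -1, μ(24) = 0, μ(25) = 0, μ(26) = 1, μ(27) = 0, μ(28) = 0, μ(29) = -1, μ(30) = -1, μ(31) = -1, μ(32) = 0, μ(33) = 1, μ(34) = 1, μ(35) = 1, μ(36) = 0, μ(37) = -1, μ(38) = 1, μ(39) = 1, μ(40) = 0, μ(41) = -1, μ(42) = -1, μ(43) = -1, μ(44) = 0, μ(45) = 0, μ(46) = 1, μ(47) = -1, μ(48) = 0, μ(49) = 0, μ(50) = 0, μ(51) = 1, μ(52) = 0, μ(53) = -1, μ(54) = 0, μ(55) = 1, μ(56) = 0, μ(57) = 1, μ(58) = 1, μ(59) = -1, μ(60) = 0, μ(61) = -1, μ(62) = 1, μ(63) = 0, μ(64) = 0, μ(65) = 1, μ(66) = -1, μ(67) = -1, μ(68) = 0, μ(69) = 1, μ(70) = -1, μ(71) = -1, μ(72) = 0, μ(73) = -1, μ(74) = 1, μ(75) = 0, μ(76) = 0, μ(77) = 1, μ(78) = -1, μ(79) = -1, μ(80) = 0, μ(81) = 0, μ(82) = 1, μ(83) = -1, μ(84) = 0, μ(85) = 1, μ(86) = 1, μ(87) = 1, μ(88) = 0, μ(89) = -1, μ(90) = 0, μ(91) = 1, μ(92) = 0, μ(93) = 1, μ(94) = 1, μ(95) = 1, μ(96) = 0, μ(97) = -1, μ(98) = 0, μ(99) = 0, μ(100) = 0, μ(101) = -1, μ(102) = -1, μ(103) = -1, μ(104) = 0, μ(105) = -1, μ(106) = 1, μ(107) = -1, μ(108) = 0, μ(109) = -1, μ(110) = -1, μ(111) = 1, μ(112) = 0, μ(113) = -1, μ(114) = -1, μ(115) = 1, μ(116) = 0, μ(117) = 0, μ(118) = 1, μ(119) = 1, μ(120) = 0, μ(121) = 0, μ(122) = 1, μ(123) = 1, μ(124) = 0, μ(125) = 0, μ(126) = 0, μ(127) = -1, μ(128) = 0, μ(129) = 1, μ(130) = -1, μ(131) = -1, μ(132) = 0, μ(133) = 1, μ(134) = 1, μ(135) = 0, μ(136) = 0, μ(137) = -1, μ(138) = -1, μ(139) = -1, μ(140) = 0, μ(141) = 1. Summing all 141 values: -3. (Mertens function M(x) = Σ_{n ≤ x} μ(n); on average M(x) should be small (PNT ⟺ M(x) = o(x)).)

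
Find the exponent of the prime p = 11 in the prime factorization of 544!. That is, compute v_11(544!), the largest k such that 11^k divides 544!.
v_11(544!) = 53

Legendre's formula: v_p(n!) = Σ_{k ≥ 1} ⌊n / p^k⌋. For p = 11, n = 544, the terms are:
  ⌊544/11^1⌋ = ⌊544/11⌋ = 49
  ⌊544/11^2⌋ = ⌊544/121⌋ = 4
(the next term ⌊544/11^3⌋ = 0, terminating the sum). Summing: v_11(544!) = 49 + 4 = 53.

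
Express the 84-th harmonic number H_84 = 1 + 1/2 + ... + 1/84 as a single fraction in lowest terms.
H_84 = 3681181948368536301765969745576439759/734184632222154704090370027645633600

Direct summation: H_84 = 1 + 1/2 + ... + 1/84. The least common denominator is lcm(1, ..., 84) = 8076030954443701744994070304101969600; over this denominator the numerator is 8076030954443701744994070304101969600 + 4038015477221850872497035152050984800 + 2692010318147900581664690101367323200 + 2019007738610925436248517576025492400 + 1615206190888740348998814060820393920 + 1346005159073950290832345050683661600 + 1153718707777671677856295757728852800 + 1009503869305462718124258788012746200 + 897336772715966860554896700455774400 + 807603095444370174499407030410196960 + 734184632222154704090370027645633600 + 673002579536975145416172525341830800 + 621233150341823211153390023392459200 + 576859353888835838928147878864426400 + 538402063629580116332938020273464640 + 504751934652731359062129394006373100 + 475060644379041279117298253182468800 + 448668386357983430277448350227887200 + 425054260760194828683898437057998400 + 403801547722185087249703515205098480 + 384572902592557225952098585909617600 + 367092316111077352045185013822816800 + 351131780627987032391046534960955200 + 336501289768487572708086262670915400 + 323041238177748069799762812164078784 + 310616575170911605576695011696229600 + 299112257571988953518298900151924800 + 288429676944417919464073939432213200 + 278483826015300060172209320831102400 + 269201031814790058166469010136732320 + 260517127562700056290131300132321600 + 252375967326365679531064697003186550 + 244728210740718234696790009215211200 + 237530322189520639558649126591234400 + 230743741555534335571259151545770560 + 224334193178991715138724175113943600 + 218271106876856803918758656867620800 + 212527130380097414341949218528999200 + 207077716780607737051130007797486400 + 201900773861092543624851757602549240 + 196976364742529310853513909856145600 + 192286451296278612976049292954808800 + 187814673359155854534745821025627200 + 183546158055538676022592506911408400 + 179467354543193372110979340091154880 + 175565890313993516195523267480477600 + 171830445839227696702001495831956800 + 168250644884243786354043131335457700 + 164816958253953096836613679675550400 + 161520619088874034899881406082039392 + 158353548126347093039099417727489600 + 155308287585455802788347505848114800 + 152377942536673617830076798190603200 + 149556128785994476759149450075962400 + 146836926444430940818074005529126720 + 144214838472208959732036969716106600 + 141684753586731609561299479019332800 + 139241913007650030086104660415551200 + 136881880583791554999899496679694400 + 134600515907395029083234505068366160 + 132393950072847569590066726296753600 + 130258563781350028145065650066160800 + 128190967530852408650699528636539200 + 126187983663182839765532348501593275 + 124246630068364642230678004678491840 + 122364105370359117348395004607605600 + 120537775439458234999911497076148800 + 118765161094760319779324563295617200 + 117043926875995677463682178320318400 + 115371870777767167785629575772885280 + 113746914851319742887240426818337600 + 112167096589495857569362087556971800 + 110630561019776736232795483617835200 + 109135553438428401959379328433810400 + 107680412725916023266587604054692928 + 106263565190048707170974609264499600 + 104883518888879243441481432520804800 + 103538858390303868525565003898743200 + 102228239929667110696127472203822400 + 100950386930546271812425878801274620 + 99704085857329651172766300050641600 + 98488182371264655426756954928072800 + 97301577764381948734868316916891200 + 96143225648139306488024646477404400 = 40493001432053899319425667201340837349, so H_84 = 40493001432053899319425667201340837349/8076030954443701744994070304101969600; reducing by gcd(40493001432053899319425667201340837349, 8076030954443701744994070304101969600) = 11 gives 3681181948368536301765969745576439759/734184632222154704090370027645633600 ≈ 5.01397. (The PNT-adjacent estimate ln(84) + γ ≈ 5.00803 matches within O(1/n).)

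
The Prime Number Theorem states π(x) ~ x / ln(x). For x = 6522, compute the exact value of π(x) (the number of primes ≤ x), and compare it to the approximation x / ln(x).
π(6522) = 843;  x/ln(x) ≈ 742.58;  relative error ≈ 11.91%.

Directly count primes up to 6522: π(6522) = 843. The PNT approximation gives 6522/ln(6522) ≈ 6522/8.78294 ≈ 742.58. Relative error (π(x) − x/ln(x)) / π(x) ≈ 11.91%; the approximation is known to undercount slightly (Li(x) is a better estimate).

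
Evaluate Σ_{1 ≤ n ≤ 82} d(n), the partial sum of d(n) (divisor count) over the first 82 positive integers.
Σ_{n ≤ 82} d(n) = 377

Compute d(n) for each 1 ≤ n ≤ 82: d(1) = 1, d(2) = 2, d(3) = 2, d(4) = 3, d(5) = 2, d(6) = 4, d(7) = 2, d(8) = 4, d(9) = 3, d(10) = 4, d(11) = 2, d(12) = 6, d(13) = 2, d(14) = 4, d(15) = 4, d(16) = 5, d(17) = 2, d(18) = 6, d(19) = 2, d(20) = 6, d(21) = 4, d(22) = 4, d(23) = 2, d(24) = 8, d(25) = 3, d(26) = 4, d(27) = 4, d(28) = 6, d(29) = 2, d(30) = 8, d(31) = 2, d(32) = 6, d(33) = 4, d(34) = 4, d(35) = 4, d(36) = 9, d(37) = 2, d(38) = 4, d(39) = 4, d(40) = 8, d(41) = 2, d(42) = 8, d(43) = 2, d(44) = 6, d(45) = 6, d(46) = 4, d(47) = 2, d(48) = 10, d(49) = 3, d(50) = 6, d(51) = 4, d(52) = 6, d(53) = 2, d(54) = 8, d(55) = 4, d(56) = 8, d(57) = 4, d(58) = 4, d(59) = 2, d(60) = 12, d(61) = 2, d(62) = 4, d(63) = 6, d(64) = 7, d(65) = 4, d(66) = 8, d(67) = 2, d(68) = 6, d(69) = 4, d(70) = 8, d(71) = 2, d(72) = 12, d(73) = 2, d(74) = 4, d(75) = 6, d(76) = 6, d(77) = 4, d(78) = 8, d(79) = 2, d(80) = 10, d(81) = 5, d(82) = 4. Summing all 82 values: 377. (Dirichlet's divisor formula: Σ_{n ≤ x} d(n) = x ln(x) + (2γ − 1) x + O(√x). For x = 82, the asymptotic estimate is ≈ 374.01.)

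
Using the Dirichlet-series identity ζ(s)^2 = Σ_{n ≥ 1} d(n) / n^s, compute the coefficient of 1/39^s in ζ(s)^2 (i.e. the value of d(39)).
d(39) = 4

ζ(s)^2 = (Σ 1/m^s)(Σ 1/k^s). The coefficient of 1/n^s in the product is the number of ordered pairs (m, k) with mk = n, which equals d(n). For n = 39, divisors are [1, 3, 13, 39], so d(39) = 4.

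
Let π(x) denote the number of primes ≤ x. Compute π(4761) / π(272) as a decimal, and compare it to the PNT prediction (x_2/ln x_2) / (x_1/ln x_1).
π(4761)/π(272) = 641/58 ≈ 11.0517;  PNT prediction ≈ 11.5871.

π(272) = 58 and π(4761) = 641, so π(4761)/π(272) ≈ 11.0517. The PNT-predicted ratio is (4761/ln(4761)) / (272/ln(272)) ≈ 11.5871. The two agree to within a few percent, as expected.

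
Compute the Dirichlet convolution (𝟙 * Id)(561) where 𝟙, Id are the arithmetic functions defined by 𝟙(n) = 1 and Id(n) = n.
(𝟙 * Id)(561) = 864

Divisors of 561: [1, 3, 11, 17, 33, 51, 187, 561]. For each d | 561:
  d = 1: 𝟙(1) · Id(561/1) = 1 · 561 = 561
  d = 3: 𝟙(3) · Id(561/3) = 1 · 187 = 187
  d = 11: 𝟙(11) · Id(561/11) = 1 · 51 = 51
  d = 17: 𝟙(17) · Id(561/17) = 1 · 33 = 33
  d = 33: 𝟙(33) · Id(561/33) = 1 · 17 = 17
  d = 51: 𝟙(51) · Id(561/51) = 1 · 11 = 11
  d = 187: 𝟙(187) · Id(561/187) = 1 · 3 = 3
  d = 561: 𝟙(561) · Id(561/561) = 1 · 1 = 1
Summing: (𝟙 * Id)(561) = 561 + 187 + 51 + 33 + 17 + 11 + 3 + 1 = 864.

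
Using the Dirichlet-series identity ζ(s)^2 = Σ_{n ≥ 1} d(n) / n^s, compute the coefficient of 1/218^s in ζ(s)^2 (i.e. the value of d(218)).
d(218) = 4

ζ(s)^2 = (Σ 1/m^s)(Σ 1/k^s). The coefficient of 1/n^s in the product is the number of ordered pairs (m, k) with mk = n, which equals d(n). For n = 218, divisors are [1, 2, 109, 218], so d(218) = 4.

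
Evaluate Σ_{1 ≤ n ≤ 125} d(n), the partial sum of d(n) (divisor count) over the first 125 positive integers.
Σ_{n ≤ 125} d(n) = 623

Compute d(n) for each 1 ≤ n ≤ 125: d(1) = 1, d(2) = 2, d(3) = 2, d(4) = 3, d(5) = 2, d(6) = 4, d(7) = 2, d(8) = 4, d(9) = 3, d(10) = 4, d(11) = 2, d(12) = 6, d(13) = 2, d(14) = 4, d(15) = 4, d(16) = 5, d(17) = 2, d(18) = 6, d(19) = 2, d(20) = 6, d(21) = 4, d(22) = 4, d(23) = 2, d(24) = 8, d(25) = 3, d(26) = 4, d(27) = 4, d(28) = 6, d(29) = 2, d(30) = 8, d(31) = 2, d(32) = 6, d(33) = 4, d(34) = 4, d(35) = 4, d(36) = 9, d(37) = 2, d(38) = 4, d(39) = 4, d(40) = 8, d(41) = 2, d(42) = 8, d(43) = 2, d(44) = 6, d(45) = 6, d(46) = 4, d(47) = 2, d(48) = 10, d(49) = 3, d(50) = 6, d(51) = 4, d(52) = 6, d(53) = 2, d(54) = 8, d(55) = 4, d(56) = 8, d(57) = 4, d(58) = 4, d(59) = 2, d(60) = 12, d(61) = 2, d(62) = 4, d(63) = 6, d(64) = 7, d(65) = 4, d(66) = 8, d(67) = 2, d(68) = 6, d(69) = 4, d(70) = 8, d(71) = 2, d(72) = 12, d(73) = 2, d(74) = 4, d(75) = 6, d(76) = 6, d(77) = 4, d(78) = 8, d(79) = 2, d(80) = 10, d(81) = 5, d(82) = 4, d(83) = 2, d(84) = 12, d(85) = 4, d(86) = 4, d(87) = 4, d(88) = 8, d(89) = 2, d(90) = 12, d(91) = 4, d(92) = 6, d(93) = 4, d(94) = 4, d(95) = 4, d(96) = 12, d(97) = 2, d(98) = 6, d(99) = 6, d(100) = 9, d(101) = 2, d(102) = 8, d(103) = 2, d(104) = 8, d(105) = 8, d(106) = 4, d(107) = 2, d(108) = 12, d(109) = 2, d(110) = 8, d(111) = 4, d(112) = 10, d(113) = 2, d(114) = 8, d(115) = 4, d(116) = 6, d(117) = 6, d(118) = 4, d(119) = 4, d(120) = 16, d(121) = 3, d(122) = 4, d(123) = 4, d(124) = 6, d(125) = 4. Summing all 125 values: 623. (Dirichlet's divisor formula: Σ_{n ≤ x} d(n) = x ln(x) + (2γ − 1) x + O(√x). For x = 125, the asymptotic estimate is ≈ 622.84.)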